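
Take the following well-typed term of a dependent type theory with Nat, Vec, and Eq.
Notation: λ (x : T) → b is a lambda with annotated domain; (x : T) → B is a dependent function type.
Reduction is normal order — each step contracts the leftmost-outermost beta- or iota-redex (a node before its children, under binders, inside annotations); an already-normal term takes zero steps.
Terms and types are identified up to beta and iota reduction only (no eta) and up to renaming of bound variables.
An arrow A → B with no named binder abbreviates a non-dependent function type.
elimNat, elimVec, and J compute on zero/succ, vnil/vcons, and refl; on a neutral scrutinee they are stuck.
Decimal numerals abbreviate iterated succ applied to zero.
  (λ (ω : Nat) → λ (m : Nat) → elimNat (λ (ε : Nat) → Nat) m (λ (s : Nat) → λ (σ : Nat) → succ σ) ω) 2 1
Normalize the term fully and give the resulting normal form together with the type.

reduced normal form:
  3
the term's type:
  Nat
observation: contracting a beta-redex first, the term normalizes in 9 steps.


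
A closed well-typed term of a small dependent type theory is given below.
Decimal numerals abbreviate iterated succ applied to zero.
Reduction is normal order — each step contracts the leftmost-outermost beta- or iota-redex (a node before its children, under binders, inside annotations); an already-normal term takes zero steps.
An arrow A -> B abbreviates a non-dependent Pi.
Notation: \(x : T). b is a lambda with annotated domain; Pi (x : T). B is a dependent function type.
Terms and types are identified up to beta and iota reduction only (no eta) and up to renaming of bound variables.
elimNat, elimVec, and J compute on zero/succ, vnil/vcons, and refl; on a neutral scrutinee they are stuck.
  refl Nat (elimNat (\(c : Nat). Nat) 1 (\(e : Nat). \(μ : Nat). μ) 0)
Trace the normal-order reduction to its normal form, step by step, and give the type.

normal-order reduction:
  refl Nat (elimNat (\(c : Nat). Nat) 1 (\(e : Nat). \(μ : Nat). μ) 0)
  ~> refl Nat 1
inferred type:
  Eq Nat 1 1


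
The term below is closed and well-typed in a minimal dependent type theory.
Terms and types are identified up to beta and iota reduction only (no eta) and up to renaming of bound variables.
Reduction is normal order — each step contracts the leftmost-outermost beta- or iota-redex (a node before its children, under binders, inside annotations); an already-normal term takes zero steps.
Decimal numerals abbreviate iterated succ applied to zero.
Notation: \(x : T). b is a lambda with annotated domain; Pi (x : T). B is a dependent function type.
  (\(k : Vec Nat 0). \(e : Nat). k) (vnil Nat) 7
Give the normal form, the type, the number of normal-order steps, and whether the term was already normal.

resulting normal form:
  vnil Nat
inferred type:
  Vec Nat 0
normal-order step count: 2
already normal: no
first contracted redex: a beta-redex


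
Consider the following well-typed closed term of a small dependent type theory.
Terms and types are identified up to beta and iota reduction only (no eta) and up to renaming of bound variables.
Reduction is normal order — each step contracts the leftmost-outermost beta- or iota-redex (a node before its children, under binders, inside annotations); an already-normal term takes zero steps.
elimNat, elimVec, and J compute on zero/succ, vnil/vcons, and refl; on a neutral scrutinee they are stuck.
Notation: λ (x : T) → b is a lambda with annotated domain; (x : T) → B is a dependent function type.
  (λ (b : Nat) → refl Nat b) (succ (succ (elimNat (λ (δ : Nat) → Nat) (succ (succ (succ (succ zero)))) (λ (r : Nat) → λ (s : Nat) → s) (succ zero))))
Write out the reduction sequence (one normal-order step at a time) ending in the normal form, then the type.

reduction (normal order):
  (λ (b : Nat) → refl Nat b) (succ (succ (elimNat (λ (δ : Nat) → Nat) (succ (succ (succ (succ zero)))) (λ (r : Nat) → λ (s : Nat) → s) (succ zero))))
  ~> refl Nat (succ (succ (elimNat (λ (b : Nat) → Nat) (succ (succ (succ (succ zero)))) (λ (δ : Nat) → λ (r : Nat) → r) (succ zero))))
  ~> refl Nat (succ (succ ((λ (b : Nat) → λ (δ : Nat) → δ) zero (elimNat (λ (r : Nat) → Nat) (succ (succ (succ (succ zero)))) (λ (s : Nat) → λ (e : Nat) → e) zero))))
  ~> refl Nat (succ (succ ((λ (b : Nat) → b) (elimNat (λ (δ : Nat) → Nat) (succ (succ (succ (succ zero)))) (λ (r : Nat) → λ (s : Nat) → s) zero))))
  ~> refl Nat (succ (succ (elimNat (λ (b : Nat) → Nat) (succ (succ (succ (succ zero)))) (λ (δ : Nat) → λ (r : Nat) → r) zero)))
  ~> refl Nat (succ (succ (succ (succ (succ (succ zero))))))
type:
  Eq Nat (succ (succ (succ (succ (succ (succ zero)))))) (succ (succ (succ (succ (succ (succ zero))))))


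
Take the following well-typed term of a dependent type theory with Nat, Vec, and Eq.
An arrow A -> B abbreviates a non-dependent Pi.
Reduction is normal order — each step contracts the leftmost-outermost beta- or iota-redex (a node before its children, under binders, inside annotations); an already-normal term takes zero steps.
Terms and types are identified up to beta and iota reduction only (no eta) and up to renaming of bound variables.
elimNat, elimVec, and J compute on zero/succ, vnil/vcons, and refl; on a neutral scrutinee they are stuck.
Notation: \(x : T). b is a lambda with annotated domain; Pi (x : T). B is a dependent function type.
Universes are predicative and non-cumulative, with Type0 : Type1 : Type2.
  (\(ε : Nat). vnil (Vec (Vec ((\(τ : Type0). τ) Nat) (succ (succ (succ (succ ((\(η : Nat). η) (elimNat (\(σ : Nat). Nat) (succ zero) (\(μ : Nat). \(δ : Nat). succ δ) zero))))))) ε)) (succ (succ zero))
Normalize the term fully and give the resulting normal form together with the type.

reduced normal form:
  vnil (Vec (Vec Nat (succ (succ (succ (succ (succ zero)))))) (succ (succ zero)))
type:
  Vec (Vec (Vec Nat (succ (succ (succ (succ (succ zero)))))) (succ (succ zero))) zero
observation: the leftmost-outermost redex is a beta-redex, and normalization takes 4 steps.


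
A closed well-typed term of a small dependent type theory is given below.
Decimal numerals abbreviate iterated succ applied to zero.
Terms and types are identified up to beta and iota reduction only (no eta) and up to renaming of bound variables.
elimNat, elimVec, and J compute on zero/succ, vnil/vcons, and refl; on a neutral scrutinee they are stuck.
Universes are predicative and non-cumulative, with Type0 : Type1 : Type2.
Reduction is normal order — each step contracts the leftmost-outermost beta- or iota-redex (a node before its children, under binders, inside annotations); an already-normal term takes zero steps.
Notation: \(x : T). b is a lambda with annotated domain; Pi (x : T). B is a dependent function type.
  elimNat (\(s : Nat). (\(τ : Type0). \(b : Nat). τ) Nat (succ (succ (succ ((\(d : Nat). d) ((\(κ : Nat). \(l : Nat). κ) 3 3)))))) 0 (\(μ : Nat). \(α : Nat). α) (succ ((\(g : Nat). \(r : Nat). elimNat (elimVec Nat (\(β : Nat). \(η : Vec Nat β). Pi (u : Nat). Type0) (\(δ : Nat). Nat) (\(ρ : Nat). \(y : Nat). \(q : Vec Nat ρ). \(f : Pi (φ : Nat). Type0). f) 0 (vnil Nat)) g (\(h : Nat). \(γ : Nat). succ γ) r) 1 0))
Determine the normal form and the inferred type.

resulting normal form:
  0
type:
  Nat
observation: 12 normal-order steps normalize the term, beginning with an elimNat iota-redex.


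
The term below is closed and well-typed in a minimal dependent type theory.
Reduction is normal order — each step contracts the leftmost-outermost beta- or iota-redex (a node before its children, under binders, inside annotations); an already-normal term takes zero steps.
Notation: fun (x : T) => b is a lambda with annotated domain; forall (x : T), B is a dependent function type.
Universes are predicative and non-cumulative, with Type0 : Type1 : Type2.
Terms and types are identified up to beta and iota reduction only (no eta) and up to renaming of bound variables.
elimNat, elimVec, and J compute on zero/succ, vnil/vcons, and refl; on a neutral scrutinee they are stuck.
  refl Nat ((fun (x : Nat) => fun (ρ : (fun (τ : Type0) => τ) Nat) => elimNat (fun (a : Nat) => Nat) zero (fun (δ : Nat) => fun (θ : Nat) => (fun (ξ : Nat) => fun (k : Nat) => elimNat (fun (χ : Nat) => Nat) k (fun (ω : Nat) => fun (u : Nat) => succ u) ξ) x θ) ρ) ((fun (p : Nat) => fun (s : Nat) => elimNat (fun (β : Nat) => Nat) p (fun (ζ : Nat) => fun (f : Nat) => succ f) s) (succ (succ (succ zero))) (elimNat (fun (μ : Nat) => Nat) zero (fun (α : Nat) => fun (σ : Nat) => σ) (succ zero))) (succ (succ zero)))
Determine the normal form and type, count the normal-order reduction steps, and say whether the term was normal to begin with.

resulting normal form:
  refl Nat (succ (succ (succ (succ (succ (succ zero))))))
type:
  Eq Nat (succ (succ (succ (succ (succ (succ zero)))))) (succ (succ (succ (succ (succ (succ zero))))))
steps to reach normal form (normal order): 47
term was already normal: no
first contracted redex: a beta-redex


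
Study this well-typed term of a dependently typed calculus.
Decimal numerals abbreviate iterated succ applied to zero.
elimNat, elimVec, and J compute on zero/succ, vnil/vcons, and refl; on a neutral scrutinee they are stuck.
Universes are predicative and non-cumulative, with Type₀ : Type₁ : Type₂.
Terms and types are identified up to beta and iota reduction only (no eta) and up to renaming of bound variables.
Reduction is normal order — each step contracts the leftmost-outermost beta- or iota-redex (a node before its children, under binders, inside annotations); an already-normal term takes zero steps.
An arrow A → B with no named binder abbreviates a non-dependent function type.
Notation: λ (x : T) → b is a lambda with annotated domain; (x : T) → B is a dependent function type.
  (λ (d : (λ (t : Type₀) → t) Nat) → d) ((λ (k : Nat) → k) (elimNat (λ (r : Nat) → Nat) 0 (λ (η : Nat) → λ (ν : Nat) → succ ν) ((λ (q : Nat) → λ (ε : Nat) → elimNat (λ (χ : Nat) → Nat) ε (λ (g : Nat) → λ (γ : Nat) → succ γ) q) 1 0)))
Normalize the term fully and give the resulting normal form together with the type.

reduced normal form:
  1
the term's type:
  Nat


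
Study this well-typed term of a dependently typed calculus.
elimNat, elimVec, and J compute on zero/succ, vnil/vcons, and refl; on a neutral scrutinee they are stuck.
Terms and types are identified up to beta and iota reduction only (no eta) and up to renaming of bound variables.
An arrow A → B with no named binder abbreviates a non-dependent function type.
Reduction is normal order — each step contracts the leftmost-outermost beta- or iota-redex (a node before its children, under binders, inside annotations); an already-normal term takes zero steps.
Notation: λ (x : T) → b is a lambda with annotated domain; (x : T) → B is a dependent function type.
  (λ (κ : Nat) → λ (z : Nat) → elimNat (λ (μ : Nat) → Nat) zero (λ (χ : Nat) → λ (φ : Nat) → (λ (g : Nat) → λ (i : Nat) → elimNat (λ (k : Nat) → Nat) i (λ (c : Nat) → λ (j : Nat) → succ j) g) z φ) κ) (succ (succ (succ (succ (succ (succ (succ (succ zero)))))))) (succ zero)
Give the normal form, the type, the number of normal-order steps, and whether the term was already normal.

reduced normal form:
  succ (succ (succ (succ (succ (succ (succ (succ zero)))))))
the term's type:
  Nat
steps to reach normal form (normal order): 75
started in normal form: no
first contracted redex: a beta-redex


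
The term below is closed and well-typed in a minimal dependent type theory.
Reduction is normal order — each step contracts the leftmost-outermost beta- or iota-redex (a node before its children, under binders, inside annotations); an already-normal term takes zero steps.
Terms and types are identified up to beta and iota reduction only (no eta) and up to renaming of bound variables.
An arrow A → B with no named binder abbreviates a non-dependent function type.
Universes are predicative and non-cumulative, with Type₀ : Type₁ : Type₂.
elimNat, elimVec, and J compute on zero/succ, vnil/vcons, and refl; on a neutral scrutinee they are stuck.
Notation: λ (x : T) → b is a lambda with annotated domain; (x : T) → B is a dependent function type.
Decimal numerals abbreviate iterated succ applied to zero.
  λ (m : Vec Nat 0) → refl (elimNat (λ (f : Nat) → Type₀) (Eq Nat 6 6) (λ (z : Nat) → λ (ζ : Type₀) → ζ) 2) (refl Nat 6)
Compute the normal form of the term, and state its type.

resulting normal form:
  λ (m : Vec Nat 0) → refl (Eq Nat 6 6) (refl Nat 6)
the term's type:
  Vec Nat 0 → Eq (Eq Nat 6 6) (refl Nat 6) (refl Nat 6)


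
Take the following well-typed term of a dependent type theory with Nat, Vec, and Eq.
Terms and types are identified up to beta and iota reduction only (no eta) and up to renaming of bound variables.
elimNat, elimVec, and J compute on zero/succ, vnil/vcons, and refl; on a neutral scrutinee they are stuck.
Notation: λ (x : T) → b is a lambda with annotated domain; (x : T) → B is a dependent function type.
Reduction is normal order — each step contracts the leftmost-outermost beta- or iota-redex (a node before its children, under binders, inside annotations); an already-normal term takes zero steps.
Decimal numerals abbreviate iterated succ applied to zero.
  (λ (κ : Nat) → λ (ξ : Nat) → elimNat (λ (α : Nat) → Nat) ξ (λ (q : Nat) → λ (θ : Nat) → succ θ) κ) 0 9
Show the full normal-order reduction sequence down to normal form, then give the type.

normal-order reduction:
  (λ (κ : Nat) → λ (ξ : Nat) → elimNat (λ (α : Nat) → Nat) ξ (λ (q : Nat) → λ (θ : Nat) → succ θ) κ) 0 9
  ~> (λ (κ : Nat) → elimNat (λ (ξ : Nat) → Nat) κ (λ (α : Nat) → λ (q : Nat) → succ q) 0) 9
  ~> elimNat (λ (κ : Nat) → Nat) 9 (λ (ξ : Nat) → λ (α : Nat) → succ α) 0
  ~> 9
the term's type:
  Nat


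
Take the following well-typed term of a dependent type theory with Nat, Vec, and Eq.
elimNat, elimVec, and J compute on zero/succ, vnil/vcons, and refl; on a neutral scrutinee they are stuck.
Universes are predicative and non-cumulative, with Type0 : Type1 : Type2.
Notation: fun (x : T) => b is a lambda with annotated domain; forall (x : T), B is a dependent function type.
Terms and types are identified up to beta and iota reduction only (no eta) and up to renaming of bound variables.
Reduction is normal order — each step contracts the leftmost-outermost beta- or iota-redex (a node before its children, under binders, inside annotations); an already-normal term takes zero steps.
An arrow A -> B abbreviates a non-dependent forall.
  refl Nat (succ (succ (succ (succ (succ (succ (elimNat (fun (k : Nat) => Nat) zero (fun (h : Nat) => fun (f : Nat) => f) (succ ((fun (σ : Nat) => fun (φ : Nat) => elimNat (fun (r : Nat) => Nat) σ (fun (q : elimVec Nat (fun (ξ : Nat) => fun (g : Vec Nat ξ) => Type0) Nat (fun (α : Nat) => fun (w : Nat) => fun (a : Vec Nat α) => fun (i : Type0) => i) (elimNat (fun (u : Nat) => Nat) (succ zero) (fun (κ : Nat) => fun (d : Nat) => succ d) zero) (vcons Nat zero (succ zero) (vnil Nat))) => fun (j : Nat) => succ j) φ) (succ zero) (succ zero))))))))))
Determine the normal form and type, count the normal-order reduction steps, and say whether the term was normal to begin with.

resulting normal form:
  refl Nat (succ (succ (succ (succ (succ (succ zero))))))
inferred type:
  Eq Nat (succ (succ (succ (succ (succ (succ zero)))))) (succ (succ (succ (succ (succ (succ zero))))))
steps to reach normal form (normal order): 16
term was already normal: no
first contracted redex: an elimNat iota-redex


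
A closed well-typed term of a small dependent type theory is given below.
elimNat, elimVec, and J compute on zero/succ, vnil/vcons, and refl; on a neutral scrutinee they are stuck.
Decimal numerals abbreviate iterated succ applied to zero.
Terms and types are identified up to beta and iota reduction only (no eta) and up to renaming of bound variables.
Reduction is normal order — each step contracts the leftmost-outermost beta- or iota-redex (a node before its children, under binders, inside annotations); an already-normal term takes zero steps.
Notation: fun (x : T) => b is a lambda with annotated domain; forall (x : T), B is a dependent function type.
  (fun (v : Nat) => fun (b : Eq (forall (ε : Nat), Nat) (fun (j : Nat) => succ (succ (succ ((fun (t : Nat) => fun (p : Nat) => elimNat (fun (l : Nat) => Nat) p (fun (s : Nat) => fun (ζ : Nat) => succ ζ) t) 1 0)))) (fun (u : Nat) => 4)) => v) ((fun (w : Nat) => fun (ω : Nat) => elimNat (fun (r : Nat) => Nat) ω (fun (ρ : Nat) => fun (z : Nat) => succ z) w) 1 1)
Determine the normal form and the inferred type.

normal form:
  fun (v : Eq (forall (b : Nat), Nat) (fun (ε : Nat) => 4) (fun (j : Nat) => 4)) => 2
type:
  forall (v : Eq (forall (b : Nat), Nat) (fun (ε : Nat) => 4) (fun (j : Nat) => 4)), Nat


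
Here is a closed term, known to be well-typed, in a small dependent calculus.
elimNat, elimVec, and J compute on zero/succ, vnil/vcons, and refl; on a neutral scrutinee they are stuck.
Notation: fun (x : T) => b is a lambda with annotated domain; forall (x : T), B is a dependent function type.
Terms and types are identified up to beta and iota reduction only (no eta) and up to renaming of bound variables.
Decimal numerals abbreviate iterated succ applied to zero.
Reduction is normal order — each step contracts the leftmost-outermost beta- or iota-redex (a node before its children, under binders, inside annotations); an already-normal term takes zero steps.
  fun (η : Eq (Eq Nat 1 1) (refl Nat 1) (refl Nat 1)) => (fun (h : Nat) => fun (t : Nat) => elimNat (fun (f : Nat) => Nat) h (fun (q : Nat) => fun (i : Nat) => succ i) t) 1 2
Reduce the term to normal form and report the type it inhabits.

normal form:
  fun (η : Eq (Eq Nat 1 1) (refl Nat 1) (refl Nat 1)) => 3
the term's type:
  forall (η : Eq (Eq Nat 1 1) (refl Nat 1) (refl Nat 1)), Nat
observation: 9 normal-order steps normalize the term, beginning with a beta-redex.


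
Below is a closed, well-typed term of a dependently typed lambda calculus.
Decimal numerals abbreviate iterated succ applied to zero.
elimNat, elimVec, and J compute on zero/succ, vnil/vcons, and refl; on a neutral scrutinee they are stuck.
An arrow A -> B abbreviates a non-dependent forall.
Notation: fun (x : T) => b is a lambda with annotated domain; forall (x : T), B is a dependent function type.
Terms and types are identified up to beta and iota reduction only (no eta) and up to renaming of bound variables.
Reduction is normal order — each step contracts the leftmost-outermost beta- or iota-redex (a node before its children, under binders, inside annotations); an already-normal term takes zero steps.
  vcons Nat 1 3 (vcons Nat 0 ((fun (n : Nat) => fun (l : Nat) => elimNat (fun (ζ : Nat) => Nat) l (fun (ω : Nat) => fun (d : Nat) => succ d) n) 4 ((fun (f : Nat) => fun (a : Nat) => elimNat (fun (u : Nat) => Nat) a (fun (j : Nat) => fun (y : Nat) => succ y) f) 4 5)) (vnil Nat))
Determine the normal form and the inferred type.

normal form:
  vcons Nat 1 3 (vcons Nat 0 13 (vnil Nat))
inferred type:
  Vec Nat 2


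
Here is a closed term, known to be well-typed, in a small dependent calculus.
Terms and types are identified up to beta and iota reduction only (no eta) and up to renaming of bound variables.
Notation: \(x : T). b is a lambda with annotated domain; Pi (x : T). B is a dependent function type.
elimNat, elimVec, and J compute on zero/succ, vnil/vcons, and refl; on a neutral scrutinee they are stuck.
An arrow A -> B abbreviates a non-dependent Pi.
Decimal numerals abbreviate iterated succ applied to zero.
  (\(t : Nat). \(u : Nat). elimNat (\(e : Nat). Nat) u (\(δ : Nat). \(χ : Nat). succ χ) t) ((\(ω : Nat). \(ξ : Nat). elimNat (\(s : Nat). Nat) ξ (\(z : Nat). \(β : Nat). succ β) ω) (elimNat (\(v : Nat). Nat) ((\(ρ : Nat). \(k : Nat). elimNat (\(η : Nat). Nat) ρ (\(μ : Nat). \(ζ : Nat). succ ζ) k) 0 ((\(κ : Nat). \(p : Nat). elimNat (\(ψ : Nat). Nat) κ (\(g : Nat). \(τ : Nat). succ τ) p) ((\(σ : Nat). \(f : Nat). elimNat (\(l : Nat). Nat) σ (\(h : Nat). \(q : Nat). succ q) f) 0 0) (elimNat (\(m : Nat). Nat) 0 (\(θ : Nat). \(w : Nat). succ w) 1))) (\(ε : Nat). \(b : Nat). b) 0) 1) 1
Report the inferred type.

type:
  Nat


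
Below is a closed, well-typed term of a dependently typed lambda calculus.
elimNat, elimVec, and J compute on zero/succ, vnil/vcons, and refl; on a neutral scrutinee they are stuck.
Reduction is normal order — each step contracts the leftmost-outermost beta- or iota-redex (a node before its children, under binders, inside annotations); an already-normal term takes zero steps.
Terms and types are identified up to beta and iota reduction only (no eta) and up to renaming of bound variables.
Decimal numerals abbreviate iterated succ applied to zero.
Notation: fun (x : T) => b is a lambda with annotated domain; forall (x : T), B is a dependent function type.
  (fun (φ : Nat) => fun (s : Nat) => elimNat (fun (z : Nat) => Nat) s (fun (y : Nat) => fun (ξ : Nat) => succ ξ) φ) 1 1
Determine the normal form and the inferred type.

normal form:
  2
type:
  Nat
observation: the term reaches its normal form after 6 normal-order steps.


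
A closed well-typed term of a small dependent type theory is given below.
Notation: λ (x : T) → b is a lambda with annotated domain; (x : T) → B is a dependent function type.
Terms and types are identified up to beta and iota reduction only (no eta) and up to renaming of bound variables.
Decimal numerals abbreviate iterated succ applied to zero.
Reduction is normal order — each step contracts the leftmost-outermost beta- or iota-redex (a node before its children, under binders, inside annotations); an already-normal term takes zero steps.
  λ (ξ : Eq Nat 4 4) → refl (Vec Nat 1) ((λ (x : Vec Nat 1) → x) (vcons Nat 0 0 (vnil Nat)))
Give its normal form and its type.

resulting normal form:
  λ (ξ : Eq Nat 4 4) → refl (Vec Nat 1) (vcons Nat 0 0 (vnil Nat))
inferred type:
  (ξ : Eq Nat 4 4) → Eq (Vec Nat 1) (vcons Nat 0 0 (vnil Nat)) (vcons Nat 0 0 (vnil Nat))
observation: normalization takes exactly 1 step under the normal-order strategy.


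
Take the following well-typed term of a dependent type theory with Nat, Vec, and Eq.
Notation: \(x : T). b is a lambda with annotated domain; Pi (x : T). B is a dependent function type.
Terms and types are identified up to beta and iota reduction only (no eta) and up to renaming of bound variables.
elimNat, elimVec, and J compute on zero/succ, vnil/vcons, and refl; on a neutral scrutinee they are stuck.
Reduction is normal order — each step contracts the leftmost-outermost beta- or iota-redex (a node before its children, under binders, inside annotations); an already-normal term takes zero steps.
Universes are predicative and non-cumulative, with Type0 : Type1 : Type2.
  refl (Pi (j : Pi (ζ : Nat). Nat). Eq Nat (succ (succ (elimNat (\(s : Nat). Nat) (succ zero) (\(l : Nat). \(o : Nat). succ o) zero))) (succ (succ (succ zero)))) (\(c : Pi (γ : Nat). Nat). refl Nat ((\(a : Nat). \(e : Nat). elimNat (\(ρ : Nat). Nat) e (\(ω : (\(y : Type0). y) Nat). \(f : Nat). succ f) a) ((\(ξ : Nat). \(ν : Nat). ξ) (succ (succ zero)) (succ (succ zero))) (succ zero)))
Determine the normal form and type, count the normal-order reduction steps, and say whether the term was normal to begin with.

reduced normal form:
  refl (Pi (j : Pi (ζ : Nat). Nat). Eq Nat (succ (succ (succ zero))) (succ (succ (succ zero)))) (\(s : Pi (l : Nat). Nat). refl Nat (succ (succ (succ zero))))
type:
  Eq (Pi (j : Pi (ζ : Nat). Nat). Eq Nat (succ (succ (succ zero))) (succ (succ (succ zero)))) (\(s : Pi (l : Nat). Nat). refl Nat (succ (succ (succ zero)))) (\(o : Pi (c : Nat). Nat). refl Nat (succ (succ (succ zero))))
reduction steps (normal order): 13
term was already normal: no
first contracted redex: an elimNat iota-redex


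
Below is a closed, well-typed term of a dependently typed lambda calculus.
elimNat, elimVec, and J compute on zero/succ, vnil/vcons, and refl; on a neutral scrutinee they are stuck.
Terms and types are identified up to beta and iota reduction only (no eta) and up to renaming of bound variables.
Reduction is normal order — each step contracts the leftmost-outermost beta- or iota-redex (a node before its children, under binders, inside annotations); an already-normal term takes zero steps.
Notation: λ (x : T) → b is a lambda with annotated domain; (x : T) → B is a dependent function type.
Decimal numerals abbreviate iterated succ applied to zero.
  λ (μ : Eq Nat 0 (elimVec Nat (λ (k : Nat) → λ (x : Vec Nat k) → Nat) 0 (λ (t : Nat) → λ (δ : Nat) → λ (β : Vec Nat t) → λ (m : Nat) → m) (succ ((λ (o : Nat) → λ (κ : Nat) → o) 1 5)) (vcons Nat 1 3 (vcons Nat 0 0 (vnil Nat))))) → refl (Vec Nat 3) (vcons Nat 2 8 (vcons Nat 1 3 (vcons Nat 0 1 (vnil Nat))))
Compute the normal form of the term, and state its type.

reduced normal form:
  λ (μ : Eq Nat 0 0) → refl (Vec Nat 3) (vcons Nat 2 8 (vcons Nat 1 3 (vcons Nat 0 1 (vnil Nat))))
type:
  (μ : Eq Nat 0 0) → Eq (Vec Nat 3) (vcons Nat 2 8 (vcons Nat 1 3 (vcons Nat 0 1 (vnil Nat)))) (vcons Nat 2 8 (vcons Nat 1 3 (vcons Nat 0 1 (vnil Nat))))
observation: 11 normal-order steps normalize the term, beginning with an elimVec iota-redex.


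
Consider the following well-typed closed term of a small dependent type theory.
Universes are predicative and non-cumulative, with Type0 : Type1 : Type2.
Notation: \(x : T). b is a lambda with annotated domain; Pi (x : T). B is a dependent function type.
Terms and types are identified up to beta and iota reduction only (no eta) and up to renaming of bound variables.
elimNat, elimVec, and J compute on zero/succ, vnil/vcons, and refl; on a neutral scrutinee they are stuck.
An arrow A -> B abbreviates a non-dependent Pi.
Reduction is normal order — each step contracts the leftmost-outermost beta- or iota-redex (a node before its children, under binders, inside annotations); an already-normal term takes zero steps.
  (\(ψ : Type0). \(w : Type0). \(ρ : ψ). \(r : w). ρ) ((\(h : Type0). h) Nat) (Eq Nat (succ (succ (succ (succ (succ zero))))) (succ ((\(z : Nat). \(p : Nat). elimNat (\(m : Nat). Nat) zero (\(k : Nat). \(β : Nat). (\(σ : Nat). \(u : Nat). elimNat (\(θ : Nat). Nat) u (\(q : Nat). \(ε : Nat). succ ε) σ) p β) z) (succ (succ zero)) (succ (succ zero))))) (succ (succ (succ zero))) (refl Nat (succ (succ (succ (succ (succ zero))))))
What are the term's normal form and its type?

normal form:
  succ (succ (succ zero))
the term's type:
  Nat
observation: the term reaches its normal form after 4 normal-order steps.


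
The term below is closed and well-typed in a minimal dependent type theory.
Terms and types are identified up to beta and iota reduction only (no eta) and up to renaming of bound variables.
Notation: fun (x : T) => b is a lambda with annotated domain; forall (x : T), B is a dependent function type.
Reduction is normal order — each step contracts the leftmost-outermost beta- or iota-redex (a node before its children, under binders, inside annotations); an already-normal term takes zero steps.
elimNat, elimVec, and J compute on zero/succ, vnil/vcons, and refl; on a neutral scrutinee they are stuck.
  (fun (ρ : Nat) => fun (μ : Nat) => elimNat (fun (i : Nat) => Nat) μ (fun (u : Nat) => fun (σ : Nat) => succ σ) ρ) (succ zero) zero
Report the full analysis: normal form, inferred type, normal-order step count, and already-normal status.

reduced normal form:
  succ zero
type:
  Nat
steps to reach normal form (normal order): 6
term was already normal: no
first contracted redex: a beta-redex


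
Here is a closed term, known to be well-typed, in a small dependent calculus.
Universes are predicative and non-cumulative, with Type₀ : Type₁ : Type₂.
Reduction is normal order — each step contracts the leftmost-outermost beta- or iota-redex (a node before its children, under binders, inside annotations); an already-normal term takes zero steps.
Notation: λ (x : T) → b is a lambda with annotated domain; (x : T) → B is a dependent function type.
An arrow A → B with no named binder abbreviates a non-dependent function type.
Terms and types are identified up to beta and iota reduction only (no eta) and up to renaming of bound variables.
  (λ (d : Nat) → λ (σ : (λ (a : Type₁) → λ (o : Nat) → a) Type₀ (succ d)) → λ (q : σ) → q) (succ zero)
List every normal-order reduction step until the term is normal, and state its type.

normal-order reduction:
  (λ (d : Nat) → λ (σ : (λ (a : Type₁) → λ (o : Nat) → a) Type₀ (succ d)) → λ (q : σ) → q) (succ zero)
  ~> λ (d : (λ (σ : Type₁) → λ (a : Nat) → σ) Type₀ (succ (succ zero))) → λ (o : d) → o
  ~> λ (d : (λ (σ : Nat) → Type₀) (succ (succ zero))) → λ (a : d) → a
  ~> λ (d : Type₀) → λ (σ : d) → σ
inferred type:
  (d : Type₀) → d → d


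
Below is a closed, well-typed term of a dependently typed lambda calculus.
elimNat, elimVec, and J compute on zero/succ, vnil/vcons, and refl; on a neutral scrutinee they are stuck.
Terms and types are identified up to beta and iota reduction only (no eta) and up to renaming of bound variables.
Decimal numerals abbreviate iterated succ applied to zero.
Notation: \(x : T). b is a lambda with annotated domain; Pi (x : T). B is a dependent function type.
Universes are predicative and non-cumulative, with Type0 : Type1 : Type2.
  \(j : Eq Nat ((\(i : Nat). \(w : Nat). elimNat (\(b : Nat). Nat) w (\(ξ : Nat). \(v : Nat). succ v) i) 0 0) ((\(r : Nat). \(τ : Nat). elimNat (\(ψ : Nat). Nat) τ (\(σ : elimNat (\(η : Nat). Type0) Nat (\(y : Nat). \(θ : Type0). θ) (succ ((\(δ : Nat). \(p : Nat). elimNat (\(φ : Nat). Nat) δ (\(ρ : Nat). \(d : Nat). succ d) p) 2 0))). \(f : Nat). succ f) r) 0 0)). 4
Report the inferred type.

inferred type:
  Pi (j : Eq Nat 0 0). Nat


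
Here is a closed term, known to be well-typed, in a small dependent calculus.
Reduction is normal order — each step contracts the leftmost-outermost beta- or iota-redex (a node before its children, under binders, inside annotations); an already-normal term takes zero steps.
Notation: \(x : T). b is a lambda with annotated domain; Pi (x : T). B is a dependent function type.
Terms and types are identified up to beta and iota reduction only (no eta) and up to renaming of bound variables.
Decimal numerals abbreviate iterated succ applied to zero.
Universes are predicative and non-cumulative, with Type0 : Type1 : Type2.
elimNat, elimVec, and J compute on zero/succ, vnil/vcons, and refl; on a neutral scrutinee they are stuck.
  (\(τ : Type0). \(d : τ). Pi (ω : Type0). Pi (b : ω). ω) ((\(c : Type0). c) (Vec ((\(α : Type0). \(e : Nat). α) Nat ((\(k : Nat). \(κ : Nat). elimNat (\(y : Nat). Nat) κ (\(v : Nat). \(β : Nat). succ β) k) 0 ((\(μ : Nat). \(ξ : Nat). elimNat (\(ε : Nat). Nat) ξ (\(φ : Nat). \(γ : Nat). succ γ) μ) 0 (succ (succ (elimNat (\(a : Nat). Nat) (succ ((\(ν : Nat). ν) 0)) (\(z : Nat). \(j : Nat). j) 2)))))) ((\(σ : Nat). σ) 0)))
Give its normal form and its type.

resulting normal form:
  \(τ : Vec Nat 0). Pi (d : Type0). Pi (ω : d). d
type:
  Pi (τ : Vec Nat 0). Type1


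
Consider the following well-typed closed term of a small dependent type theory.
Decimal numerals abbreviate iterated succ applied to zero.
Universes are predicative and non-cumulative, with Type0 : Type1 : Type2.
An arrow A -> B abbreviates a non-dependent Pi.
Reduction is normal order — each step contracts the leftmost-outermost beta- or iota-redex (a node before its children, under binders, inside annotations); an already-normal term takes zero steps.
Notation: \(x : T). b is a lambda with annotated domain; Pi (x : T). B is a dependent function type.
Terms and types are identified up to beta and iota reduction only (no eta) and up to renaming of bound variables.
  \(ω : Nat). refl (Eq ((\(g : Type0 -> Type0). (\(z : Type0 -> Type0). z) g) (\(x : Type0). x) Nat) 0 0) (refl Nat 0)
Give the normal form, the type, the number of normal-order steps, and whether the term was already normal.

reduced normal form:
  \(ω : Nat). refl (Eq Nat 0 0) (refl Nat 0)
type:
  Nat -> Eq (Eq Nat 0 0) (refl Nat 0) (refl Nat 0)
normal-order step count: 3
term was already normal: no
first contracted redex: a beta-redex


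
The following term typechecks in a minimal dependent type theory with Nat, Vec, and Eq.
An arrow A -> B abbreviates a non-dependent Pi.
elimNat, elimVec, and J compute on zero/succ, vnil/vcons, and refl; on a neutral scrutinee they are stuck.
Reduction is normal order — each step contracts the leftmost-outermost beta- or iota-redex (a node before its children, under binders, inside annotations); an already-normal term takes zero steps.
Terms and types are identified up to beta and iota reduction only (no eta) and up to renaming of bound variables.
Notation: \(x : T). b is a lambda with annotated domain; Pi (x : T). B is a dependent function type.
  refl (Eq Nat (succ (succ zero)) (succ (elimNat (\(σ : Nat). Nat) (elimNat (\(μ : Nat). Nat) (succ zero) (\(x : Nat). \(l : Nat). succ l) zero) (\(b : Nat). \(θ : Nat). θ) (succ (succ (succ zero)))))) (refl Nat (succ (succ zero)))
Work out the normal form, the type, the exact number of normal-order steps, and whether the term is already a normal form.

resulting normal form:
  refl (Eq Nat (succ (succ zero)) (succ (succ zero))) (refl Nat (succ (succ zero)))
the term's type:
  Eq (Eq Nat (succ (succ zero)) (succ (succ zero))) (refl Nat (succ (succ zero))) (refl Nat (succ (succ zero)))
steps to reach normal form (normal order): 11
started in normal form: no
first contracted redex: an elimNat iota-redex


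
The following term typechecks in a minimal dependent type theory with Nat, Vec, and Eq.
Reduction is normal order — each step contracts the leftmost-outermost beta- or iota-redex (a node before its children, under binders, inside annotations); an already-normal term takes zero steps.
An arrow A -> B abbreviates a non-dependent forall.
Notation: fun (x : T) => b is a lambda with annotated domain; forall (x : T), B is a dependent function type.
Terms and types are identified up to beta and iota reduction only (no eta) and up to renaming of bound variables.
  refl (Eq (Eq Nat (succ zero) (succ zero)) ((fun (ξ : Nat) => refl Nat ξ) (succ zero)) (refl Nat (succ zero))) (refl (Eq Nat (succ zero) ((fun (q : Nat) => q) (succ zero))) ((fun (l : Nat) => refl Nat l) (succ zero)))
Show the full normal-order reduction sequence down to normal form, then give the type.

normal-order reduction sequence:
  refl (Eq (Eq Nat (succ zero) (succ zero)) ((fun (ξ : Nat) => refl Nat ξ) (succ zero)) (refl Nat (succ zero))) (refl (Eq Nat (succ zero) ((fun (q : Nat) => q) (succ zero))) ((fun (l : Nat) => refl Nat l) (succ zero)))
  ~> refl (Eq (Eq Nat (succ zero) (succ zero)) (refl Nat (succ zero)) (refl Nat (succ zero))) (refl (Eq Nat (succ zero) ((fun (ξ : Nat) => ξ) (succ zero))) ((fun (q : Nat) => refl Nat q) (succ zero)))
  ~> refl (Eq (Eq Nat (succ zero) (succ zero)) (refl Nat (succ zero)) (refl Nat (succ zero))) (refl (Eq Nat (succ zero) (succ zero)) ((fun (ξ : Nat) => refl Nat ξ) (succ zero)))
  ~> refl (Eq (Eq Nat (succ zero) (succ zero)) (refl Nat (succ zero)) (refl Nat (succ zero))) (refl (Eq Nat (succ zero) (succ zero)) (refl Nat (succ zero)))
type:
  Eq (Eq (Eq Nat (succ zero) (succ zero)) (refl Nat (succ zero)) (refl Nat (succ zero))) (refl (Eq Nat (succ zero) (succ zero)) (refl Nat (succ zero))) (refl (Eq Nat (succ zero) (succ zero)) (refl Nat (succ zero)))


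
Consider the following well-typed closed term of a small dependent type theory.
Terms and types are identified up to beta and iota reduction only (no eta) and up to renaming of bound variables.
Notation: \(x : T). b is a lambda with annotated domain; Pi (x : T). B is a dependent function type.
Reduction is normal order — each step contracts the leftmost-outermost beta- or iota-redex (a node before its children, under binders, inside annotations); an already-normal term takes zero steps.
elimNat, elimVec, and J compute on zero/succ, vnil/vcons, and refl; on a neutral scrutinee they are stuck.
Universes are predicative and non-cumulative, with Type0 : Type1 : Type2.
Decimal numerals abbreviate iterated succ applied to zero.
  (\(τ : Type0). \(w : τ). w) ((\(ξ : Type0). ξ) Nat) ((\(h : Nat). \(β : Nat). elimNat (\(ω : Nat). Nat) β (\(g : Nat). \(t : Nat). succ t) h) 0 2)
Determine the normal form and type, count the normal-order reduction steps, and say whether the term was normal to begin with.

reduced normal form:
  2
the term's type:
  Nat
reduction steps (normal order): 5
started in normal form: no
first contracted redex: a beta-redex


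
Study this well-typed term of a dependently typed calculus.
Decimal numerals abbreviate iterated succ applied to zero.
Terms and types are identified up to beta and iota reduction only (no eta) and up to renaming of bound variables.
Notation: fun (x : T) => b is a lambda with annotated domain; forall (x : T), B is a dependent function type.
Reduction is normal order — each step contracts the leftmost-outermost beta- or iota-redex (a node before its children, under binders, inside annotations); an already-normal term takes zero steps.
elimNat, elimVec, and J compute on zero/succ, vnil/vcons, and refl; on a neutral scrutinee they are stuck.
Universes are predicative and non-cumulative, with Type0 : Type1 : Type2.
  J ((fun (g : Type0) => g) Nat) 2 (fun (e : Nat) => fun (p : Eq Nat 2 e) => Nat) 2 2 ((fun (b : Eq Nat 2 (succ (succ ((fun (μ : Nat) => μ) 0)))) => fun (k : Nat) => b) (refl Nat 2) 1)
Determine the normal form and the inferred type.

reduced normal form:
  2
type:
  Nat


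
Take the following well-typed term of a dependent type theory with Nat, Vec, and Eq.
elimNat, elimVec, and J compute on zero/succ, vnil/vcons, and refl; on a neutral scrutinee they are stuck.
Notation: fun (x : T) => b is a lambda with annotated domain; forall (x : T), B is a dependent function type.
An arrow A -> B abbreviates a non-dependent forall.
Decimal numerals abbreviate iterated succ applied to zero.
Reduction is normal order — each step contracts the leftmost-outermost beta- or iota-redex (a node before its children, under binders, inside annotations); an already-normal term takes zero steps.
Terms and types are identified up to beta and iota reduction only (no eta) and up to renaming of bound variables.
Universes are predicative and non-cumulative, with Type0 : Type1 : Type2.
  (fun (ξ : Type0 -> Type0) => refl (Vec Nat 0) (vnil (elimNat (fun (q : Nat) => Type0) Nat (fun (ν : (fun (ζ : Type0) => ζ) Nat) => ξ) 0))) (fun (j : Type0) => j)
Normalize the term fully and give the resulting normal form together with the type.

normal form:
  refl (Vec Nat 0) (vnil Nat)
the term's type:
  Eq (Vec Nat 0) (vnil Nat) (vnil Nat)


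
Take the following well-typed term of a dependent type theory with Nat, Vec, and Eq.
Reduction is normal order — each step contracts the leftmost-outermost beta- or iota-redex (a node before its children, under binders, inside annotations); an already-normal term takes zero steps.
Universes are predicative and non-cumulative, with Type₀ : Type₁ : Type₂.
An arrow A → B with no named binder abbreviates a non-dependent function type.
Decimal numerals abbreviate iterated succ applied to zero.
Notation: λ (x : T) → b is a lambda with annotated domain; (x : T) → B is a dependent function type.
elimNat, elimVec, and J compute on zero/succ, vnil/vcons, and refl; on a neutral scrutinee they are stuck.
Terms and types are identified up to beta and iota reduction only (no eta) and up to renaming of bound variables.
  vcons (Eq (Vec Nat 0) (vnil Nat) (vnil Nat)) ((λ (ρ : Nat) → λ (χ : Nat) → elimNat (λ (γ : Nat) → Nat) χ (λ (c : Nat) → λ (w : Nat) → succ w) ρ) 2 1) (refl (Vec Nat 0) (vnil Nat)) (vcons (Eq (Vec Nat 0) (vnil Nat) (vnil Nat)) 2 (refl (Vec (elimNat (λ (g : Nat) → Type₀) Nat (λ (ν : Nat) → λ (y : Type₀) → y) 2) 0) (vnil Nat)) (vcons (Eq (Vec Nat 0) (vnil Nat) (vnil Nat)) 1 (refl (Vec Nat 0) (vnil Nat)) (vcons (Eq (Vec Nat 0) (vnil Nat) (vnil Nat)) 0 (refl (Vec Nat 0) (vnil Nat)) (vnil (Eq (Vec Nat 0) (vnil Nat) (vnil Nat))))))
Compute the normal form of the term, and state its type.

reduced normal form:
  vcons (Eq (Vec Nat 0) (vnil Nat) (vnil Nat)) 3 (refl (Vec Nat 0) (vnil Nat)) (vcons (Eq (Vec Nat 0) (vnil Nat) (vnil Nat)) 2 (refl (Vec Nat 0) (vnil Nat)) (vcons (Eq (Vec Nat 0) (vnil Nat) (vnil Nat)) 1 (refl (Vec Nat 0) (vnil Nat)) (vcons (Eq (Vec Nat 0) (vnil Nat) (vnil Nat)) 0 (refl (Vec Nat 0) (vnil Nat)) (vnil (Eq (Vec Nat 0) (vnil Nat) (vnil Nat))))))
inferred type:
  Vec (Eq (Vec Nat 0) (vnil Nat) (vnil Nat)) 4
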